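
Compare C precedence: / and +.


'/' is multiplicative (level 10); '+' is additive (level 9)
Higher level binds tighter
'/' has higher precedence than '+'


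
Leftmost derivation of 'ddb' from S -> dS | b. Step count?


Derivation: S => dS => ddS => ddb
Steps: 3


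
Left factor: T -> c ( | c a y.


Common prefix: 'c'
Factored: T -> c T', T' -> ( | a y


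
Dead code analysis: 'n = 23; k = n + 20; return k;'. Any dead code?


n is read by k's definition; k is returned
No dead code


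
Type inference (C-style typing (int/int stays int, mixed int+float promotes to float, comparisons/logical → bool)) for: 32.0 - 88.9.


Operand types: float - float
Rule: mixed int/float promotes to float; int/int stays int
Result type: float


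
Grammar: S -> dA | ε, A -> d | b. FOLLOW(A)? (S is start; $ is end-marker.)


$ ∈ FOLLOW(S). For each A -> αBβ: add FIRST(β)\{ε} to FOLLOW(B); if β nullable, add FOLLOW(A).
FOLLOW(A) = {$}


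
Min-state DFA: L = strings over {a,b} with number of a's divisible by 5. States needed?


Track (count of a) mod 5: states 0..4, accept at 0
Minimal DFA: 5 states


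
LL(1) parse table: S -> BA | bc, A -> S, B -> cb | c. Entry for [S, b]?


For [S, b]: 'b' ∈ FIRST(bc)
Entry: S -> bc


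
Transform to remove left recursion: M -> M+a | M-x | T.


Left-recursive alternatives: M+a, M-x; non-recursive: T
Introduce M': M -> TM', M' -> +aM' | -xM' | ε


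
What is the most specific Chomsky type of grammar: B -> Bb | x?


Left-linear: every RHS is a terminal or one nonterminal followed by a terminal
Classification: Type 3 (Regular)


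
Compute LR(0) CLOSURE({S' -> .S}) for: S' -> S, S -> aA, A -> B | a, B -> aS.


Start: S' -> .S
For each item with dot before a nonterminal B, add B -> .γ for every B-production
Closure: [S' -> .S, S -> .aA]


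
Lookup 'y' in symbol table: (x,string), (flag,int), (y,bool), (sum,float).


Lookup 'y' → type bool


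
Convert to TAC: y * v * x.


Break into single-operator statements:
t1 = y * v
t2 = t1 * x


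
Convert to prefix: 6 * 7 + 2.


left-to-right (same/higher precedence on left): tree is (+ (* 6 7) 2)
Prefix: + * 6 7 2


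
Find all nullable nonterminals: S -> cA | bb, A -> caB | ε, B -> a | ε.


A nonterminal is nullable iff some alternative derives ε (directly, or every symbol in it is nullable)
Nullable: {A, B}


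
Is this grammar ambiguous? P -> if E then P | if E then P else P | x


dangling else: 'if E then if E then x else x' parses two ways
Ambiguous


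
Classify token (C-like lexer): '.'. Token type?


Pattern: operator symbol
Type: OPERATOR


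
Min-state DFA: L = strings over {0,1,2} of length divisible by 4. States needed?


Track length mod 4: states 0..3, accept at 0
Minimal DFA: 4 states


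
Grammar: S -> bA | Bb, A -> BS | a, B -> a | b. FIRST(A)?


Per alternative of A: FIRST(BS) = {a, b}; FIRST(a) = {a}
FIRST(A) = {a, b}


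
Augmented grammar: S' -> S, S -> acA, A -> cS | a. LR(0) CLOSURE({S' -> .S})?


Start: S' -> .S
For each item with dot before a nonterminal B, add B -> .γ for every B-production
Closure: [S' -> .S, S -> .acA]


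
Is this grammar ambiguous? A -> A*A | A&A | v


'v*v&v' has two parse trees (no precedence encoded between * and &)
Ambiguous


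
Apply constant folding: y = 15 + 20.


15 + 20 = 35 at compile time
Optimized: y = 35


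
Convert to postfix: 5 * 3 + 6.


Left to right (same or higher precedence on left)
Postfix: 5 3 * 6 +


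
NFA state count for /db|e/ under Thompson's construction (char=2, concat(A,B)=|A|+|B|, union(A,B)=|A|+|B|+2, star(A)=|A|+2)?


Syntax tree has 3 char leaf(s), 1 union(s), 0 star(s)
chars contribute 3×2 = 6; each union adds +2; each star adds +2
Total: 6 + 2 + 0 = 8 states


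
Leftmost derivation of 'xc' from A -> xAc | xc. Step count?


Derivation: A => xc
Steps: 1


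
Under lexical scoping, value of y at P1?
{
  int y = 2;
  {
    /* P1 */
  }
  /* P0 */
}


P1's block does not declare y; resolves to the enclosing declaration at depth 0
y = 2


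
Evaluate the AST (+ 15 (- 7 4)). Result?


Evaluate inner: (- 7 4) = 3
Evaluate root: (+ 15 3) = 18
Result: 18


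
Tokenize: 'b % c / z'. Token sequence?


Scan left to right, longest-match per lexeme
Tokens: ID(b), OP(%), ID(c), OP(/), ID(z)


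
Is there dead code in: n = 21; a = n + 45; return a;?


n is read by a's definition; a is returned
No dead code


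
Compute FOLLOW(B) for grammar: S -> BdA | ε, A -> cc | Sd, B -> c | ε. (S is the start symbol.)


$ ∈ FOLLOW(S). For each A -> αBβ: add FIRST(β)\{ε} to FOLLOW(B); if β nullable, add FOLLOW(A).
FOLLOW(B) = {d}


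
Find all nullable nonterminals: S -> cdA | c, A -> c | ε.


A nonterminal is nullable iff some alternative derives ε (directly, or every symbol in it is nullable)
Nullable: {A}


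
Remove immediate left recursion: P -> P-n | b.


Left-recursive alternatives: P-n; non-recursive: b
Introduce P': P -> bP', P' -> -nP' | ε


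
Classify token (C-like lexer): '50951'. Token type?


Pattern: digits only
Type: INTEGER_LITERAL


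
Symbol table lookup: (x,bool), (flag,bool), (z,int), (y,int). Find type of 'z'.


Lookup 'z' → type int


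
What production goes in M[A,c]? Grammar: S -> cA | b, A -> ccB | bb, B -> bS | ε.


For [A, c]: 'c' ∈ FIRST(ccB)
Entry: A -> ccB


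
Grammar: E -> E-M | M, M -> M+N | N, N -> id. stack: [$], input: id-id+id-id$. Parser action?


no handle on stack; shift 'id'
Action: shift


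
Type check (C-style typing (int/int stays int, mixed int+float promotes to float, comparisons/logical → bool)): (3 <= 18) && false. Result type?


Operand types: bool && bool
Rule: logical operators take bool operands and yield bool
Result type: bool


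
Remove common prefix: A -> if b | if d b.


Common prefix: 'if'
Factored: A -> if A', A' -> b | d b


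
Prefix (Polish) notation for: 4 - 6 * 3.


'*' binds tighter: tree is (- 4 (* 6 3))
Prefix: - 4 * 6 3


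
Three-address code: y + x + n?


Break into single-operator statements:
t1 = y + x
t2 = t1 + n


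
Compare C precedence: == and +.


'+' is additive (level 9); '==' is equality (level 6)
Higher level binds tighter
'+' has higher precedence than '=='


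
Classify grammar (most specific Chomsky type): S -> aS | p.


Right-linear: every RHS is a terminal or a terminal followed by one nonterminal
Classification: Type 3 (Regular)


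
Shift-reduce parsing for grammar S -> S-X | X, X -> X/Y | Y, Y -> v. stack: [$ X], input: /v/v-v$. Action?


shift '/' to continue X -> X/Y
Action: shift


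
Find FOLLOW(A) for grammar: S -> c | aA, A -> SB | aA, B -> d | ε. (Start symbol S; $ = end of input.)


$ ∈ FOLLOW(S). For each A -> αBβ: add FIRST(β)\{ε} to FOLLOW(B); if β nullable, add FOLLOW(A).
FOLLOW(A) = {$, d}


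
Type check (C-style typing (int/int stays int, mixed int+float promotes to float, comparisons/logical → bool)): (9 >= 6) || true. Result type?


Operand types: bool || bool
Rule: logical operators take bool operands and yield bool
Result type: bool


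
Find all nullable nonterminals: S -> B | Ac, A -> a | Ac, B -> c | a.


A nonterminal is nullable iff some alternative derives ε (directly, or every symbol in it is nullable)
Nullable: {}


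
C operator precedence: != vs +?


'+' is additive (level 9); '!=' is equality (level 6)
Higher level binds tighter
'+' has higher precedence than '!='


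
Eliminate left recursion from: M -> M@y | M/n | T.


Left-recursive alternatives: M@y, M/n; non-recursive: T
Introduce M': M -> TM', M' -> @yM' | /nM' | ε


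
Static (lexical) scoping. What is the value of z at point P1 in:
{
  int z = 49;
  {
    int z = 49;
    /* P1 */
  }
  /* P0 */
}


z declared in the same block as P1
z = 49


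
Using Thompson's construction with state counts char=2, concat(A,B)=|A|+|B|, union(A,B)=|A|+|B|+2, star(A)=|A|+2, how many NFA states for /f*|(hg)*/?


Syntax tree has 3 char leaf(s), 1 union(s), 2 star(s)
chars contribute 3×2 = 6; each union adds +2; each star adds +2
Total: 6 + 2 + 4 = 12 states


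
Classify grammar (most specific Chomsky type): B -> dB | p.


Right-linear: every RHS is a terminal or a terminal followed by one nonterminal
Classification: Type 3 (Regular)


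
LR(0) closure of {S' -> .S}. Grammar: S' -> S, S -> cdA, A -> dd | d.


Start: S' -> .S
For each item with dot before a nonterminal B, add B -> .γ for every B-production
Closure: [S' -> .S, S -> .cdA]


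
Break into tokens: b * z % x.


Scan left to right, longest-match per lexeme
Tokens: ID(b), OP(*), ID(z), OP(%), ID(x)


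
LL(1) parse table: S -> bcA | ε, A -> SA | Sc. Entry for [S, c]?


For [S, c]: ε is nullable and 'c' ∈ FOLLOW(S)
Entry: S -> ε


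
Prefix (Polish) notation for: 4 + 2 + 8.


left-to-right (same/higher precedence on left): tree is (+ (+ 4 2) 8)
Prefix: + + 4 2 8


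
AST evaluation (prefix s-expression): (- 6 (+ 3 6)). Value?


Evaluate inner: (+ 3 6) = 9
Evaluate root: (- 6 9) = -3
Result: -3


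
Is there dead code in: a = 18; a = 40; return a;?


first assignment to a is overwritten before any read
Dead: 'a = 18'


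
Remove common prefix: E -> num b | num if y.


Common prefix: 'num'
Factored: E -> num E', E' -> b | if y


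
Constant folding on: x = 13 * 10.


13 * 10 = 130 at compile time
Optimized: x = 130


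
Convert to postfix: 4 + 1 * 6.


* has higher precedence, evaluate 1*6 first
Postfix: 4 1 6 * +


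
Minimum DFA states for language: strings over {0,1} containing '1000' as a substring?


KMP-style automaton: 4 progress states + 1 absorbing accept = 5
Minimal DFA: 5 states


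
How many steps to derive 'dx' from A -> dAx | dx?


Derivation: A => dx
Steps: 1


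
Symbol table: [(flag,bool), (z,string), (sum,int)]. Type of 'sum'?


Lookup 'sum' → type int


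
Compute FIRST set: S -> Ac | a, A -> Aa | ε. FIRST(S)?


Per alternative of S: FIRST(Ac) = {a, c}; FIRST(a) = {a}
FIRST(S) = {a, c}


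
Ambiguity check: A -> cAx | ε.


balanced c^n…x^n: each string has a unique parse
Unambiguous


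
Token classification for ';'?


Pattern: delimiter/punctuation
Type: PUNCTUATION


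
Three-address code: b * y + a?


Break into single-operator statements:
t1 = b * y
t2 = t1 + a


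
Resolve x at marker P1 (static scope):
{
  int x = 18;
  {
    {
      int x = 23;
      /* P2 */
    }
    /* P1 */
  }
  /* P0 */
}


P1's block does not declare x; resolves to the enclosing declaration at depth 0
x = 18


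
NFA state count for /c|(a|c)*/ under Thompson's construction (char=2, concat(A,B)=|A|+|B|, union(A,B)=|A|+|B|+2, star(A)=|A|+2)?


Syntax tree has 3 char leaf(s), 2 union(s), 1 star(s)
chars contribute 3×2 = 6; each union adds +2; each star adds +2
Total: 6 + 4 + 2 = 12 states


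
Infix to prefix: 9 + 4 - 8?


left-to-right (same/higher precedence on left): tree is (- (+ 9 4) 8)
Prefix: - + 9 4 8


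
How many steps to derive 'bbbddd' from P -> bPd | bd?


Derivation: P => bPd => bbPdd => bbbddd
Steps: 3


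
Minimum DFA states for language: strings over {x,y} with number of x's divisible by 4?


Track (count of x) mod 4: states 0..3, accept at 0
Minimal DFA: 4 states


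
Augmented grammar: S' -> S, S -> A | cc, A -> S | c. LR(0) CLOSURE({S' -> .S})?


Start: S' -> .S
For each item with dot before a nonterminal B, add B -> .γ for every B-production
Closure: [S' -> .S, S -> .A, S -> .cc, A -> .S, A -> .c]


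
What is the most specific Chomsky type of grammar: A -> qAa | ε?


Single nonterminal LHS, but q^n a^n is not regular
Classification: Type 2 (Context-Free)


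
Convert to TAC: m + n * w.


Break into single-operator statements:
t1 = n * w
t2 = m + t1


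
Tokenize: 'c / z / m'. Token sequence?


Scan left to right, longest-match per lexeme
Tokens: ID(c), OP(/), ID(z), OP(/), ID(m)


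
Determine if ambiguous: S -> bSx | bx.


balanced b^n…x^n: each string has a unique parse
Unambiguous


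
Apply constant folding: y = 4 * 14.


4 * 14 = 56 at compile time
Optimized: y = 56


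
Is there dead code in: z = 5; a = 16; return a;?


z is assigned but never read
Dead: 'z = 5'


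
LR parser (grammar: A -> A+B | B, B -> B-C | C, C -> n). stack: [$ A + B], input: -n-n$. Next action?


'-' can extend B; shift to build B -> B-C
Action: shift


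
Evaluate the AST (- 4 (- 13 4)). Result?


Evaluate inner: (- 13 4) = 9
Evaluate root: (- 4 9) = -5
Result: -5


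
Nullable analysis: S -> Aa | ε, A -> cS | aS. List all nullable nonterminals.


A nonterminal is nullable iff some alternative derives ε (directly, or every symbol in it is nullable)
Nullable: {S}


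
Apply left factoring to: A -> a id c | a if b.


Common prefix: 'a'
Factored: A -> a A', A' -> id c | if b


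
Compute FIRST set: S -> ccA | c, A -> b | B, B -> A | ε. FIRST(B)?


Per alternative of B: FIRST(A) = {b, ε}; FIRST(ε) = {ε}
FIRST(B) = {b, ε}


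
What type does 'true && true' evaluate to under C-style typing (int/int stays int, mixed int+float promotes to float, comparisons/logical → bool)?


Operand types: bool && bool
Rule: logical operators take bool operands and yield bool
Result type: bool


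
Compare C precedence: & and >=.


'>=' is relational (level 7); '&' is bitwise AND (level 5)
Higher level binds tighter
'>=' has higher precedence than '&'


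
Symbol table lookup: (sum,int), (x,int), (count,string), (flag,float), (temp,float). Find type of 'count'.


Lookup 'count' → type string


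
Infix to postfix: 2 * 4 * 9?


Left to right (same or higher precedence on left)
Postfix: 2 4 * 9 *


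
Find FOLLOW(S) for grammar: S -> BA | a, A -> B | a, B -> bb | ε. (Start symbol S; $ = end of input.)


$ ∈ FOLLOW(S). For each A -> αBβ: add FIRST(β)\{ε} to FOLLOW(B); if β nullable, add FOLLOW(A).
FOLLOW(S) = {$}


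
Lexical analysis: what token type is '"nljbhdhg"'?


Pattern: double-quoted sequence
Type: STRING_LITERAL


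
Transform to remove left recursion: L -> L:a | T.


Left-recursive alternatives: L:a; non-recursive: T
Introduce L': L -> TL', L' -> :aL' | ε


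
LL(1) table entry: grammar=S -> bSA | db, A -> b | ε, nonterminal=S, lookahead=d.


For [S, d]: 'd' ∈ FIRST(db)
Entry: S -> db


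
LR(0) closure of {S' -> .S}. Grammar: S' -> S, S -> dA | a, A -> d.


Start: S' -> .S
For each item with dot before a nonterminal B, add B -> .γ for every B-production
Closure: [S' -> .S, S -> .dA, S -> .a]


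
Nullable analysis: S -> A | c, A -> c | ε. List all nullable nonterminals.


A nonterminal is nullable iff some alternative derives ε (directly, or every symbol in it is nullable)
Nullable: {A, S}


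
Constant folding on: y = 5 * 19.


5 * 19 = 95 at compile time
Optimized: y = 95


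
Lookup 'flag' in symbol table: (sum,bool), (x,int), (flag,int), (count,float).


Lookup 'flag' → type int


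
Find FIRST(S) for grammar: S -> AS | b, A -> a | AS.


Per alternative of S: FIRST(AS) = {a}; FIRST(b) = {b}
FIRST(S) = {a, b}


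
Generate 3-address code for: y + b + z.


Break into single-operator statements:
t1 = y + b
t2 = t1 + z


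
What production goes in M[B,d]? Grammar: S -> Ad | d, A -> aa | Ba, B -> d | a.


For [B, d]: 'd' ∈ FIRST(d)
Entry: B -> d


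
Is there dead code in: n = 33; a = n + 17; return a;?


n is read by a's definition; a is returned
No dead code


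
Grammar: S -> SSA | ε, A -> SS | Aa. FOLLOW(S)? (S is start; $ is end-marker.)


$ ∈ FOLLOW(S). For each A -> αBβ: add FIRST(β)\{ε} to FOLLOW(B); if β nullable, add FOLLOW(A).
FOLLOW(S) = {$, a}


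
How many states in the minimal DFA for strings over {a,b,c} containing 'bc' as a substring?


KMP-style automaton: 2 progress states + 1 absorbing accept = 3
Minimal DFA: 3 states


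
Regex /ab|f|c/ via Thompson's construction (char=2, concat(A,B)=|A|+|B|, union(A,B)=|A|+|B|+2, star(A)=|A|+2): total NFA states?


Syntax tree has 4 char leaf(s), 2 union(s), 0 star(s)
chars contribute 4×2 = 8; each union adds +2; each star adds +2
Total: 8 + 4 + 0 = 12 states


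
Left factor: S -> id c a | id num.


Common prefix: 'id'
Factored: S -> id S', S' -> c a | num


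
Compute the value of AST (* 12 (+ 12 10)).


Evaluate inner: (+ 12 10) = 22
Evaluate root: (* 12 22) = 264
Result: 264


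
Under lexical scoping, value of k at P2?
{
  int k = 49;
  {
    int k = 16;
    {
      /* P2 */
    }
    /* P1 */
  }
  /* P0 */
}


P2's block does not declare k; resolves to the enclosing declaration at depth 1
k = 16


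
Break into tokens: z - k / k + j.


Scan left to right, longest-match per lexeme
Tokens: ID(z), OP(-), ID(k), OP(/), ID(k), OP(+), ID(j)


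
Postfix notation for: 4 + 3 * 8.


* has higher precedence, evaluate 3*8 first
Postfix: 4 3 8 * +


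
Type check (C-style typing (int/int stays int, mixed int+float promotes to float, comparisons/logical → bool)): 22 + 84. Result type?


Operand types: int + int
Rule: mixed int/float promotes to float; int/int stays int
Result type: int


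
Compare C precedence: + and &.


'+' is additive (level 9); '&' is bitwise AND (level 5)
Higher level binds tighter
'+' has higher precedence than '&'


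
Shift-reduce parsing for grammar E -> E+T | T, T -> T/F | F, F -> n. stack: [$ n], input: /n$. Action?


'n' on top is the handle for F -> n
Action: reduce (F -> n)


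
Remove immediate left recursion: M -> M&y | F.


Left-recursive alternatives: M&y; non-recursive: F
Introduce M': M -> FM', M' -> &yM' | ε


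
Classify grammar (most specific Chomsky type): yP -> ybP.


LHS has context (more than one symbol) and |LHS| ≤ |RHS|
Classification: Type 1 (Context-Sensitive)


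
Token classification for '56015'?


Pattern: digits only
Type: INTEGER_LITERAL


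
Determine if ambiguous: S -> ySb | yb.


balanced y^n…b^n: each string has a unique parse
Unambiguous


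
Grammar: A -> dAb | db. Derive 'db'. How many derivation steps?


Derivation: A => db
Steps: 1


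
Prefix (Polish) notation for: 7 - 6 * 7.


'*' binds tighter: tree is (- 7 (* 6 7))
Prefix: - 7 * 6 7


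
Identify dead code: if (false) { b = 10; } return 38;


condition is constant false, so the whole block is unreachable
Dead: 'if (false) { b = 10; }'


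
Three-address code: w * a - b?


Break into single-operator statements:
t1 = w * a
t2 = t1 - b


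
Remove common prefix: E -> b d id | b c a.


Common prefix: 'b'
Factored: E -> b E', E' -> d id | c a


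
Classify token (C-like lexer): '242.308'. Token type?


Pattern: digits with a decimal point
Type: FLOAT_LITERAL


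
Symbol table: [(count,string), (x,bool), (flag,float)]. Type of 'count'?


Lookup 'count' → type string


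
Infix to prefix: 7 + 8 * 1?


'*' binds tighter: tree is (+ 7 (* 8 1))
Prefix: + 7 * 8 1


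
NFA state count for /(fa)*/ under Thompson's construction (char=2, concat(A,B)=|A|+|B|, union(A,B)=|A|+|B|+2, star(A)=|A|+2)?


Syntax tree has 2 char leaf(s), 0 union(s), 1 star(s)
chars contribute 2×2 = 4; each union adds +2; each star adds +2
Total: 4 + 0 + 2 = 6 states


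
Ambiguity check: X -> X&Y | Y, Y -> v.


precedence layered via separate nonterminal Y: deterministic
Unambiguous


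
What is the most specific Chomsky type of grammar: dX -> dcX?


LHS has context (more than one symbol) and |LHS| ≤ |RHS|
Classification: Type 1 (Context-Sensitive)


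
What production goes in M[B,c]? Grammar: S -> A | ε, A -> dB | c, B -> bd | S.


For [B, c]: 'c' ∈ FIRST(S)
Entry: B -> S


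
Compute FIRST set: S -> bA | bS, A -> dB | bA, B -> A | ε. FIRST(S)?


Per alternative of S: FIRST(bA) = {b}; FIRST(bS) = {b}
FIRST(S) = {b}


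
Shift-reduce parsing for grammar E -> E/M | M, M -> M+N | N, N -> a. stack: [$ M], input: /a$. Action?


lookahead ∉ {+} so M won't extend; reduce E -> M
Action: reduce (E -> M)


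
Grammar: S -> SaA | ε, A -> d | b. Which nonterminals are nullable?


A nonterminal is nullable iff some alternative derives ε (directly, or every symbol in it is nullable)
Nullable: {S}


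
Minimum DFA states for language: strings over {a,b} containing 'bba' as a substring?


KMP-style automaton: 3 progress states + 1 absorbing accept = 4
Minimal DFA: 4 states


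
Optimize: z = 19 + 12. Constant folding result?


19 + 12 = 31 at compile time
Optimized: z = 31


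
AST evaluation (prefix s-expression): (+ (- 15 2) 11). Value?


Evaluate inner: (- 15 2) = 13
Evaluate root: (+ 13 11) = 24
Result: 24


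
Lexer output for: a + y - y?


Scan left to right, longest-match per lexeme
Tokens: ID(a), OP(+), ID(y), OP(-), ID(y)


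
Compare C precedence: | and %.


'%' is multiplicative (level 10); '|' is bitwise OR (level 3)
Higher level binds tighter
'%' has higher precedence than '|'


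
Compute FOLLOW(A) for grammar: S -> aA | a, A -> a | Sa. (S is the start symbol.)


$ ∈ FOLLOW(S). For each A -> αBβ: add FIRST(β)\{ε} to FOLLOW(B); if β nullable, add FOLLOW(A).
FOLLOW(A) = {$, a}


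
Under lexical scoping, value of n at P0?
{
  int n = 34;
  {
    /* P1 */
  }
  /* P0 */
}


n declared in the same block as P0
n = 34


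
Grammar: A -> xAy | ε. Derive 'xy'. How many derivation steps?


Derivation: A => xAy => xy
Steps: 2


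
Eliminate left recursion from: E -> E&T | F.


Left-recursive alternatives: E&T; non-recursive: F
Introduce E': E -> FE', E' -> &TE' | ε


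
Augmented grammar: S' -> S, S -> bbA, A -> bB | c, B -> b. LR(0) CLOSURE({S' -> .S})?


Start: S' -> .S
For each item with dot before a nonterminal B, add B -> .γ for every B-production
Closure: [S' -> .S, S -> .bbA]


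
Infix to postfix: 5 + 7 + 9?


Left to right (same or higher precedence on left)
Postfix: 5 7 + 9 +


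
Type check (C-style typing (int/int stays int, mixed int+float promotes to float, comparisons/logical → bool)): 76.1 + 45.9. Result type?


Operand types: float + float
Rule: mixed int/float promotes to float; int/int stays int
Result type: float


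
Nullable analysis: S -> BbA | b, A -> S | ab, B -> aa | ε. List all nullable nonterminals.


A nonterminal is nullable iff some alternative derives ε (directly, or every symbol in it is nullable)
Nullable: {B}


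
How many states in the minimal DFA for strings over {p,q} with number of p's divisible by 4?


Track (count of p) mod 4: states 0..3, accept at 0
Minimal DFA: 4 states


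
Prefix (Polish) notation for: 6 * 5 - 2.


left-to-right (same/higher precedence on left): tree is (- (* 6 5) 2)
Prefix: - * 6 5 2


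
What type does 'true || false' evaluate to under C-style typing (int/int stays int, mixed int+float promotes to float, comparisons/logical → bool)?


Operand types: bool || bool
Rule: logical operators take bool operands and yield bool
Result type: bool


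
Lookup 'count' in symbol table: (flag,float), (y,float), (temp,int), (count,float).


Lookup 'count' → type float


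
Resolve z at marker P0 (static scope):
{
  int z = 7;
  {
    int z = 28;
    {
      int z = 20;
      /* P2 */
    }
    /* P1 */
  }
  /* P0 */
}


z declared in the same block as P0
z = 7


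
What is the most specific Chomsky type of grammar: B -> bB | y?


Right-linear: every RHS is a terminal or a terminal followed by one nonterminal
Classification: Type 3 (Regular)


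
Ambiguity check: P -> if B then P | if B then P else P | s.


dangling else: 'if B then if B then s else s' parses two ways
Ambiguous


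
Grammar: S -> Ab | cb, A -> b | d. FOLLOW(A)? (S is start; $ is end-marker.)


$ ∈ FOLLOW(S). For each A -> αBβ: add FIRST(β)\{ε} to FOLLOW(B); if β nullable, add FOLLOW(A).
FOLLOW(A) = {b}


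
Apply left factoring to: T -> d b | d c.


Common prefix: 'd'
Factored: T -> d T', T' -> b | c


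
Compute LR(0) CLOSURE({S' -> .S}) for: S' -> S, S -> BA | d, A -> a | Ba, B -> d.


Start: S' -> .S
For each item with dot before a nonterminal B, add B -> .γ for every B-production
Closure: [S' -> .S, S -> .BA, S -> .d, B -> .d]


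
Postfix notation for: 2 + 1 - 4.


Left to right (same or higher precedence on left)
Postfix: 2 1 + 4 -


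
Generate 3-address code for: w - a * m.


Break into single-operator statements:
t1 = a * m
t2 = w - t1


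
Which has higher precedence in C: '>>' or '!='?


'>>' is shift (level 8); '!=' is equality (level 6)
Higher level binds tighter
'>>' has higher precedence than '!='


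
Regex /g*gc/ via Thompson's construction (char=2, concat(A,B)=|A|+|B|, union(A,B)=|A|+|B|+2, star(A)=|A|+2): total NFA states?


Syntax tree has 3 char leaf(s), 0 union(s), 1 star(s)
chars contribute 3×2 = 6; each union adds +2; each star adds +2
Total: 6 + 0 + 2 = 8 states


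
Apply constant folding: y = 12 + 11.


12 + 11 = 23 at compile time
Optimized: y = 23


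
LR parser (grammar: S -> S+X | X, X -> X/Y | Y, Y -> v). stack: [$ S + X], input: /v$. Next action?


'/' can extend X; shift to build X -> X/Y
Action: shift


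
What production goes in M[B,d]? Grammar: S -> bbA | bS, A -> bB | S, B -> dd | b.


For [B, d]: 'd' ∈ FIRST(dd)
Entry: B -> dd


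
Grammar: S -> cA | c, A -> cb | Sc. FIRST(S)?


Per alternative of S: FIRST(cA) = {c}; FIRST(c) = {c}
FIRST(S) = {c}


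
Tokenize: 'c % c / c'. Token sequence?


Scan left to right, longest-match per lexeme
Tokens: ID(c), OP(%), ID(c), OP(/), ID(c)


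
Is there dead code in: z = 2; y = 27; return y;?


z is assigned but never read
Dead: 'z = 2'


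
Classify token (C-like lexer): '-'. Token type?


Pattern: operator symbol
Type: OPERATOR


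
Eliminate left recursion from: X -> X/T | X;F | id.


Left-recursive alternatives: X/T, X;F; non-recursive: id
Introduce X': X -> idX', X' -> /TX' | ;FX' | ε


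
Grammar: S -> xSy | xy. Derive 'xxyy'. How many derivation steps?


Derivation: S => xSy => xxyy
Steps: 2


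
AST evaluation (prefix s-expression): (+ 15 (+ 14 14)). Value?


Evaluate inner: (+ 14 14) = 28
Evaluate root: (+ 15 28) = 43
Result: 43


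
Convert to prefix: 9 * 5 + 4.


left-to-right (same/higher precedence on left): tree is (+ (* 9 5) 4)
Prefix: + * 9 5 4


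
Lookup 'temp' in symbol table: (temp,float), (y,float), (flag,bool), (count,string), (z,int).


Lookup 'temp' → type float


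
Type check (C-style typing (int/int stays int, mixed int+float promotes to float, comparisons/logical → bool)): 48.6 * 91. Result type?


Operand types: float * int
Rule: mixed int/float promotes to float; int/int stays int
Result type: float


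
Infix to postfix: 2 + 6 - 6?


Left to right (same or higher precedence on left)
Postfix: 2 6 + 6 -


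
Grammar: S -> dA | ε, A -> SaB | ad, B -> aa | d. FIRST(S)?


Per alternative of S: FIRST(dA) = {d}; FIRST(ε) = {ε}
FIRST(S) = {d, ε}


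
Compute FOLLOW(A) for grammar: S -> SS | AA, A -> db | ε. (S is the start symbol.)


$ ∈ FOLLOW(S). For each A -> αBβ: add FIRST(β)\{ε} to FOLLOW(B); if β nullable, add FOLLOW(A).
FOLLOW(A) = {$, d}


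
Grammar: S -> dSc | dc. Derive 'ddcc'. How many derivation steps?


Derivation: S => dSc => ddcc
Steps: 2


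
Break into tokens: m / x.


Scan left to right, longest-match per lexeme
Tokens: ID(m), OP(/), ID(x)


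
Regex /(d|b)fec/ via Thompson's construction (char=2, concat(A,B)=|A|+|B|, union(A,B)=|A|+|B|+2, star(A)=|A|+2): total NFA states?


Syntax tree has 5 char leaf(s), 1 union(s), 0 star(s)
chars contribute 5×2 = 10; each union adds +2; each star adds +2
Total: 10 + 2 + 0 = 12 states


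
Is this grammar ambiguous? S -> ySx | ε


balanced y^n…x^n: each string has a unique parse
Unambiguous


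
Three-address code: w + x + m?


Break into single-operator statements:
t1 = w + x
t2 = t1 + m


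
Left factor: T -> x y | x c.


Common prefix: 'x'
Factored: T -> x T', T' -> y | c


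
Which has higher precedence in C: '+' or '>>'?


'+' is additive (level 9); '>>' is shift (level 8)
Higher level binds tighter
'+' has higher precedence than '>>'


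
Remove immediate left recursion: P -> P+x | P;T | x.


Left-recursive alternatives: P+x, P;T; non-recursive: x
Introduce P': P -> xP', P' -> +xP' | ;TP' | ε


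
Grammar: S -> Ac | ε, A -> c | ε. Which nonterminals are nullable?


A nonterminal is nullable iff some alternative derives ε (directly, or every symbol in it is nullable)
Nullable: {A, S}


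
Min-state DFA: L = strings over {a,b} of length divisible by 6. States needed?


Track length mod 6: states 0..5, accept at 0
Minimal DFA: 6 states


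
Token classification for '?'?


Pattern: operator symbol
Type: OPERATOR


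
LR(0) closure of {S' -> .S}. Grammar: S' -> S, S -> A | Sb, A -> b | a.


Start: S' -> .S
For each item with dot before a nonterminal B, add B -> .γ for every B-production
Closure: [S' -> .S, S -> .A, S -> .Sb, A -> .b, A -> .a]


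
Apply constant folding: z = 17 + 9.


17 + 9 = 26 at compile time
Optimized: z = 26


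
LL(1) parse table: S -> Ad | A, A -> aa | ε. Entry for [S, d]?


For [S, d]: 'd' ∈ FIRST(Ad)
Entry: S -> Ad


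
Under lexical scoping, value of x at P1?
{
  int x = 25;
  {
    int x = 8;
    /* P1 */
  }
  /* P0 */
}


x declared in the same block as P1
x = 8


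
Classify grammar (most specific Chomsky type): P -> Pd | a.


Left-linear: every RHS is a terminal or one nonterminal followed by a terminal
Classification: Type 3 (Regular)


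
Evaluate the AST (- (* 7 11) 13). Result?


Evaluate inner: (* 7 11) = 77
Evaluate root: (- 77 13) = 64
Result: 64


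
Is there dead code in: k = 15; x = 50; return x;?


k is assigned but never read
Dead: 'k = 15'


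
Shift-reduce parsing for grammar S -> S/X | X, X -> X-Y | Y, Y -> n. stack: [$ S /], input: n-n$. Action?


no handle ('S/' is not any RHS); shift 'n'
Action: shift


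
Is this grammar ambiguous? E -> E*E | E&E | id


'id*id&id' has two parse trees (no precedence encoded between * and &)
Ambiguous


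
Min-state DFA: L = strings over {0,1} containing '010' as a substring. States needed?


KMP-style automaton: 3 progress states + 1 absorbing accept = 4
Minimal DFA: 4 states


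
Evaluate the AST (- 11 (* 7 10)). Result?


Evaluate inner: (* 7 10) = 70
Evaluate root: (- 11 70) = -59
Result: -59


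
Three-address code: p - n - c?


Break into single-operator statements:
t1 = p - n
t2 = t1 - c


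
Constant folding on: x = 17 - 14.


17 - 14 = 3 at compile time
Optimized: x = 3


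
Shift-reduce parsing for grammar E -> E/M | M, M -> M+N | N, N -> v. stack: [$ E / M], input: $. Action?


handle 'E/M' on top; lookahead ∈ FOLLOW(E) = {/, $}
Action: reduce (E -> E/M)


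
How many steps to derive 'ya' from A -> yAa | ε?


Derivation: A => yAa => ya
Steps: 2


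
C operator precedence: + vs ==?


'+' is additive (level 9); '==' is equality (level 6)
Higher level binds tighter
'+' has higher precedence than '=='


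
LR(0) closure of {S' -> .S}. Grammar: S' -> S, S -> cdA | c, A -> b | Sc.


Start: S' -> .S
For each item with dot before a nonterminal B, add B -> .γ for every B-production
Closure: [S' -> .S, S -> .cdA, S -> .c]


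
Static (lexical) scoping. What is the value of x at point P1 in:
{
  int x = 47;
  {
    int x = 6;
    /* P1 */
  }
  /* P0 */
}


x declared in the same block as P1
x = 6


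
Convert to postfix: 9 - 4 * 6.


* has higher precedence, evaluate 4*6 first
Postfix: 9 4 6 * -


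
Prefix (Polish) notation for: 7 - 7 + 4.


left-to-right (same/higher precedence on left): tree is (+ (- 7 7) 4)
Prefix: + - 7 7 4


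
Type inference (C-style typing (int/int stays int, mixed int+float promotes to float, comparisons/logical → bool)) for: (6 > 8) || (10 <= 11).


Operand types: bool || bool
Rule: logical operators take bool operands and yield bool
Result type: bool


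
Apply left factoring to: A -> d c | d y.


Common prefix: 'd'
Factored: A -> d A', A' -> c | y


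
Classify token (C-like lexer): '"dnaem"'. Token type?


Pattern: double-quoted sequence
Type: STRING_LITERAL


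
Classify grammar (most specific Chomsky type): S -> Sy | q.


Left-linear: every RHS is a terminal or one nonterminal followed by a terminal
Classification: Type 3 (Regular)


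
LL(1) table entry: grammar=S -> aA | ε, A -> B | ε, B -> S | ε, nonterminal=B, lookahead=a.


For [B, a]: 'a' ∈ FIRST(S)
Entry: B -> S


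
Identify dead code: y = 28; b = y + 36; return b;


y is read by b's definition; b is returned
No dead code


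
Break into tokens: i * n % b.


Scan left to right, longest-match per lexeme
Tokens: ID(i), OP(*), ID(n), OP(%), ID(b)


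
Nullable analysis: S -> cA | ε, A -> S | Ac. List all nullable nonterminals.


A nonterminal is nullable iff some alternative derives ε (directly, or every symbol in it is nullable)
Nullable: {A, S}


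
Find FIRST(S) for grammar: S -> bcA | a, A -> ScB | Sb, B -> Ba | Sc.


Per alternative of S: FIRST(bcA) = {b}; FIRST(a) = {a}
FIRST(S) = {a, b}


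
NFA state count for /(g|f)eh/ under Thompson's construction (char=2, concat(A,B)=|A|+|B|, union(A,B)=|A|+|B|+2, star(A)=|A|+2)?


Syntax tree has 4 char leaf(s), 1 union(s), 0 star(s)
chars contribute 4×2 = 8; each union adds +2; each star adds +2
Total: 8 + 2 + 0 = 10 states


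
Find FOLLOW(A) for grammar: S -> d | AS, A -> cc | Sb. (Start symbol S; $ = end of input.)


$ ∈ FOLLOW(S). For each A -> αBβ: add FIRST(β)\{ε} to FOLLOW(B); if β nullable, add FOLLOW(A).
FOLLOW(A) = {c, d}


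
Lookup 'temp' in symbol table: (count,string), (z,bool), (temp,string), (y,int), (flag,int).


Lookup 'temp' → type string


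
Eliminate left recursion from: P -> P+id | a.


Left-recursive alternatives: P+id; non-recursive: a
Introduce P': P -> aP', P' -> +idP' | ε


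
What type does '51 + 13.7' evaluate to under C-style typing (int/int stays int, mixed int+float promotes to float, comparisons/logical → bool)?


Operand types: int + float
Rule: mixed int/float promotes to float; int/int stays int
Result type: float


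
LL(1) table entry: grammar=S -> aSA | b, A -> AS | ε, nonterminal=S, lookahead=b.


For [S, b]: 'b' ∈ FIRST(b)
Entry: S -> b


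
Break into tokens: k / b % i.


Scan left to right, longest-match per lexeme
Tokens: ID(k), OP(/), ID(b), OP(%), ID(i)


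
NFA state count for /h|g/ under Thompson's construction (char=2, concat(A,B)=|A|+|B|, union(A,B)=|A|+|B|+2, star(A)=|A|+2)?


Syntax tree has 2 char leaf(s), 1 union(s), 0 star(s)
chars contribute 2×2 = 4; each union adds +2; each star adds +2
Total: 4 + 2 + 0 = 6 states


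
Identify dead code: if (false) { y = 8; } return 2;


condition is constant false, so the whole block is unreachable
Dead: 'if (false) { y = 8; }'


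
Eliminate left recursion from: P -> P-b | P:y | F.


Left-recursive alternatives: P-b, P:y; non-recursive: F
Introduce P': P -> FP', P' -> -bP' | :yP' | ε


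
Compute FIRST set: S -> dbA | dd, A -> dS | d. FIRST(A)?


Per alternative of A: FIRST(dS) = {d}; FIRST(d) = {d}
FIRST(A) = {d}


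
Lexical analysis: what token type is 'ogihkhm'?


Pattern: letter/underscore followed by alphanumerics, not a keyword
Type: IDENTIFIER


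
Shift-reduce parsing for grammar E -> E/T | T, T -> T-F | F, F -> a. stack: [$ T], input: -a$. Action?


shift '-' to continue T -> T-F
Action: shift


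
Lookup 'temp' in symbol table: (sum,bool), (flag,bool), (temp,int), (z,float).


Lookup 'temp' → type int


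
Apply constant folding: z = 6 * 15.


6 * 15 = 90 at compile time
Optimized: z = 90


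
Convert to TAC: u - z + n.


Break into single-operator statements:
t1 = u - z
t2 = t1 + n


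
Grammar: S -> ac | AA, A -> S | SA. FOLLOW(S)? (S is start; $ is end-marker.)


$ ∈ FOLLOW(S). For each A -> αBβ: add FIRST(β)\{ε} to FOLLOW(B); if β nullable, add FOLLOW(A).
FOLLOW(S) = {$, a}


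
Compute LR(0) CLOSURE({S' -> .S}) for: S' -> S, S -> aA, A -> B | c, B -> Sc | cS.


Start: S' -> .S
For each item with dot before a nonterminal B, add B -> .γ for every B-production
Closure: [S' -> .S, S -> .aA]


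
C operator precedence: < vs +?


'+' is additive (level 9); '<' is relational (level 7)
Higher level binds tighter
'+' has higher precedence than '<'


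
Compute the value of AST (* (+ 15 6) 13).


Evaluate inner: (+ 15 6) = 21
Evaluate root: (* 21 13) = 273
Result: 273


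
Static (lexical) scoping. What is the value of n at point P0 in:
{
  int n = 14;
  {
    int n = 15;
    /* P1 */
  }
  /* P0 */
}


n declared in the same block as P0
n = 14


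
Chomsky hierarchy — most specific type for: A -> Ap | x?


Left-linear: every RHS is a terminal or one nonterminal followed by a terminal
Classification: Type 3 (Regular)


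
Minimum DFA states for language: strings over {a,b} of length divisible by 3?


Track length mod 3: states 0..2, accept at 0
Minimal DFA: 3 states


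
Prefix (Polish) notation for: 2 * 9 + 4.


left-to-right (same/higher precedence on left): tree is (+ (* 2 9) 4)
Prefix: + * 2 9 4


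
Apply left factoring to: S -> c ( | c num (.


Common prefix: 'c'
Factored: S -> c S', S' -> ( | num (


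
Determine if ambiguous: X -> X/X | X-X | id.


'id/id-id' has two parse trees (no precedence encoded between / and -)
Ambiguous


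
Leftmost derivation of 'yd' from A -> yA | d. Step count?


Derivation: A => yA => yd
Steps: 2


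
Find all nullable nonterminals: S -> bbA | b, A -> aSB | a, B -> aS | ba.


A nonterminal is nullable iff some alternative derives ε (directly, or every symbol in it is nullable)
Nullable: {}


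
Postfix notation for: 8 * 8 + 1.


Left to right (same or higher precedence on left)
Postfix: 8 8 * 1 +


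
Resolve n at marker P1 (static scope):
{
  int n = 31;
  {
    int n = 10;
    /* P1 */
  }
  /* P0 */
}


n declared in the same block as P1
n = 10


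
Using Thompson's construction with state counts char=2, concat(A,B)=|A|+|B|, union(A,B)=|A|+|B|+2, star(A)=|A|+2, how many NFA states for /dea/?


Syntax tree has 3 char leaf(s), 0 union(s), 0 star(s)
chars contribute 3×2 = 6; each union adds +2; each star adds +2
Total: 6 + 0 + 0 = 6 states


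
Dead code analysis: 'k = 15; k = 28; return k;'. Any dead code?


first assignment to k is overwritten before any read
Dead: 'k = 15'


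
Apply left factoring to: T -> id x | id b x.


Common prefix: 'id'
Factored: T -> id T', T' -> x | b x


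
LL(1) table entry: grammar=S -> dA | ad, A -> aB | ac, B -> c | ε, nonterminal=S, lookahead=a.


For [S, a]: 'a' ∈ FIRST(ad)
Entry: S -> ad


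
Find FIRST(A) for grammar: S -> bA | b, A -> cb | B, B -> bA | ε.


Per alternative of A: FIRST(cb) = {c}; FIRST(B) = {b, ε}
FIRST(A) = {b, c, ε}
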